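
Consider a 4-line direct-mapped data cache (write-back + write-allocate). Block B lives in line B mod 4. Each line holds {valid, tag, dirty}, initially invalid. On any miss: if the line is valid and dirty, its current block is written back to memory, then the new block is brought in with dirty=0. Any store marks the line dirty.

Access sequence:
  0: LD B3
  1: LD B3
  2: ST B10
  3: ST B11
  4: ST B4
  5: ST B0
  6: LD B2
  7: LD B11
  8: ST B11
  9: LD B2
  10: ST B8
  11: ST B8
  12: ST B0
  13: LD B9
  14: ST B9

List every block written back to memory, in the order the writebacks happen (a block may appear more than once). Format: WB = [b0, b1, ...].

0: R B3 → L3 miss [-]
1: R B3 → L3 hit [-]
2: W B10 → L2 miss [D]
3: W B11 → L3 miss [D]
4: W B4 → L0 miss [D]
5: W B0 → L0 miss wb→B4 [D]
6: R B2 → L2 miss wb→B10 [-]
7: R B11 → L3 hit [D]
8: W B11 → L3 hit [D]
9: R B2 → L2 hit [-]
10: W B8 → L0 miss wb→B0 [D]
11: W B8 → L0 hit [D]
12: W B0 → L0 miss wb→B8 [D]
13: R B9 → L1 miss [-]
14: W B9 → L1 hit [D]

WB = [4, 10, 0, 8]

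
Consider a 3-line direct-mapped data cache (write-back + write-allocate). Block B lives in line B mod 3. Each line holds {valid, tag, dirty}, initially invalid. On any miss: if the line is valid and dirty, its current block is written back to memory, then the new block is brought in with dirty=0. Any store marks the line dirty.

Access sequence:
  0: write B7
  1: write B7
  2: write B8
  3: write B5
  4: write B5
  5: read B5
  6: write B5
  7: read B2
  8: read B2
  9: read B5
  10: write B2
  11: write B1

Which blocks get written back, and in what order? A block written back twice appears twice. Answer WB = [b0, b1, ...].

WB = [8, 5, 7]

0: W B7 → L1 miss [D]
1: W B7 → L1 hit [D]
2: W B8 → L2 miss [D]
3: W B5 → L2 miss wb→B8 [D]
4: W B5 → L2 hit [D]
5: R B5 → L2 hit [D]
6: W B5 → L2 hit [D]
7: R B2 → L2 miss wb→B5 [-]
8: R B2 → L2 hit [-]
9: R B5 → L2 miss [-]
10: W B2 → L2 miss [D]
11: W B1 → L1 miss wb→B7 [D]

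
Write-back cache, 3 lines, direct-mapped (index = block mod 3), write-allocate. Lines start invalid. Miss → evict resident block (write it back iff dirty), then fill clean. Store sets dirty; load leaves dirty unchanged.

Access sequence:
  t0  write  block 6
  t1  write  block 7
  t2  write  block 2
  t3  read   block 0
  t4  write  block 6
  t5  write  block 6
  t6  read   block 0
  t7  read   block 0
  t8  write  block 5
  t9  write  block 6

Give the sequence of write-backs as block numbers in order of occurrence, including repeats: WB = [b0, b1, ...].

WB = [6, 6, 2]

0: W B6 -> L0 miss  d=D]
1: W B7 -> L1 miss  d=D]
2: W B2 -> L2 miss  d=D]
3: R B0 -> L0 miss wb->B6  d=-]
4: W B6 -> L0 miss  d=D]
5: W B6 -> L0 hit  d=D]
6: R B0 -> L0 miss wb->B6  d=-]
7: R B0 -> L0 hit  d=-]
8: W B5 -> L2 miss wb->B2  d=D]
9: W B6 -> L0 miss  d=D]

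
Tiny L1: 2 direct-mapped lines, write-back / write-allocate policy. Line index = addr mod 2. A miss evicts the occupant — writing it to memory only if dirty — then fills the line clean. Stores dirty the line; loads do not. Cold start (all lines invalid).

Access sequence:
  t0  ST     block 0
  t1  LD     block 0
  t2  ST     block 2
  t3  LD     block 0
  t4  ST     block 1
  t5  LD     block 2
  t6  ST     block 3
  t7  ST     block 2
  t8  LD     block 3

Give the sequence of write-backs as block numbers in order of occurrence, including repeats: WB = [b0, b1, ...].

WB = [0, 2, 1]

0: W B0 → L0 miss [D]
1: R B0 → L0 hit [D]
2: W B2 → L0 miss wb→B0 [D]
3: R B0 → L0 miss wb→B2 [-]
4: W B1 → L1 miss [D]
5: R B2 → L0 miss [-]
6: W B3 → L1 miss wb→B1 [D]
7: W B2 → L0 hit [D]
8: R B3 → L1 hit [D]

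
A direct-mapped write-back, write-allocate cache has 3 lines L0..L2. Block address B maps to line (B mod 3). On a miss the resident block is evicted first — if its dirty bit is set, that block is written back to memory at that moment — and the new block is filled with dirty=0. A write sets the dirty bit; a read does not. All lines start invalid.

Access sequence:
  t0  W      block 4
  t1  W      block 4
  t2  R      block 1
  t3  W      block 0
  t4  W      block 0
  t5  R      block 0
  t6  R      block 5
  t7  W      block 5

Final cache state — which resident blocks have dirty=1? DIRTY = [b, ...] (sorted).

0: W B4 → L1 miss [D]
1: W B4 → L1 hit [D]
2: R B1 → L1 miss wb→B4 [-]
3: W B0 → L0 miss [D]
4: W B0 → L0 hit [D]
5: R B0 → L0 hit [D]
6: R B5 → L2 miss [-]
7: W B5 → L2 hit [D]

DIRTY = [0, 5]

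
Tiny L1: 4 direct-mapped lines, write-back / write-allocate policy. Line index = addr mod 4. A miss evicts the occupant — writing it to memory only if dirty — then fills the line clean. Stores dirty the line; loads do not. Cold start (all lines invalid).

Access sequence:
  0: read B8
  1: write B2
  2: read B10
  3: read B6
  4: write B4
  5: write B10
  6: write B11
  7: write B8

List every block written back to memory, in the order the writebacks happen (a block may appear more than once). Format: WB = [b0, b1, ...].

WB = [2, 4]

0: R B8 -> L0 miss  d=-]
1: W B2 -> L2 miss  d=D]
2: R B10 -> L2 miss wb->B2  d=-]
3: R B6 -> L2 miss  d=-]
4: W B4 -> L0 miss  d=D]
5: W B10 -> L2 miss  d=D]
6: W B11 -> L3 miss  d=D]
7: W B8 -> L0 miss wb->B4  d=D]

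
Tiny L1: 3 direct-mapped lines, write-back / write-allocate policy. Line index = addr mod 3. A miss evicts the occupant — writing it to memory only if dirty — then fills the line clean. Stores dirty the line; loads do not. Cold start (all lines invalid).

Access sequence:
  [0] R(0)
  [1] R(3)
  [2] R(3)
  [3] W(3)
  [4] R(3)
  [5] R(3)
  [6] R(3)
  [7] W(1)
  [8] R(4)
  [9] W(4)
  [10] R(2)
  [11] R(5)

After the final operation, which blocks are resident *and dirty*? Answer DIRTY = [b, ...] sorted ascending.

0: R B0 -> L0 miss  d=-]
1: R B3 -> L0 miss  d=-]
2: R B3 -> L0 hit  d=-]
3: W B3 -> L0 hit  d=D]
4: R B3 -> L0 hit  d=D]
5: R B3 -> L0 hit  d=D]
6: R B3 -> L0 hit  d=D]
7: W B1 -> L1 miss  d=D]
8: R B4 -> L1 miss wb->B1  d=-]
9: W B4 -> L1 hit  d=D]
10: R B2 -> L2 miss  d=-]
11: R B5 -> L2 miss  d=-]

DIRTY = [3, 4]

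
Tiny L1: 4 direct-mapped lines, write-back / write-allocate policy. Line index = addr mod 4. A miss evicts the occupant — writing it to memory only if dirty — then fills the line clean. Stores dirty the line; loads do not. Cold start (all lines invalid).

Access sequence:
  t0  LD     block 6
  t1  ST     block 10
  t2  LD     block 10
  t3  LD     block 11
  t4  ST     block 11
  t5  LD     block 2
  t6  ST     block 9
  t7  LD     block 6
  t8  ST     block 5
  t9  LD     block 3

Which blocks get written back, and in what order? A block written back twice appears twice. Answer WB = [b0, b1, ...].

WB = [10, 9, 11]

0: R B6 -> L2 miss  d=-]
1: W B10 -> L2 miss  d=D]
2: R B10 -> L2 hit  d=D]
3: R B11 -> L3 miss  d=-]
4: W B11 -> L3 hit  d=D]
5: R B2 -> L2 miss wb->B10  d=-]
6: W B9 -> L1 miss  d=D]
7: R B6 -> L2 miss  d=-]
8: W B5 -> L1 miss wb->B9  d=D]
9: R B3 -> L3 miss wb->B11  d=-]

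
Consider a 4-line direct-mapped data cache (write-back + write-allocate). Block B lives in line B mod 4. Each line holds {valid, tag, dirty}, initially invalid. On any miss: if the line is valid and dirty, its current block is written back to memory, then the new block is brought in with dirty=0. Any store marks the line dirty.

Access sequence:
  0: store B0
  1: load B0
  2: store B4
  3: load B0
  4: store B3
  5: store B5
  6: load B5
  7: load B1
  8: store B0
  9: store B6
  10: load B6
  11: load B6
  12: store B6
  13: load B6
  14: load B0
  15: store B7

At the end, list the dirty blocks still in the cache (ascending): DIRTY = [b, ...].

0: W B0 → L0 miss [D]
1: R B0 → L0 hit [D]
2: W B4 → L0 miss wb→B0 [D]
3: R B0 → L0 miss wb→B4 [-]
4: W B3 → L3 miss [D]
5: W B5 → L1 miss [D]
6: R B5 → L1 hit [D]
7: R B1 → L1 miss wb→B5 [-]
8: W B0 → L0 hit [D]
9: W B6 → L2 miss [D]
10: R B6 → L2 hit [D]
11: R B6 → L2 hit [D]
12: W B6 → L2 hit [D]
13: R B6 → L2 hit [D]
14: R B0 → L0 hit [D]
15: W B7 → L3 miss wb→B3 [D]

DIRTY = [0, 6, 7]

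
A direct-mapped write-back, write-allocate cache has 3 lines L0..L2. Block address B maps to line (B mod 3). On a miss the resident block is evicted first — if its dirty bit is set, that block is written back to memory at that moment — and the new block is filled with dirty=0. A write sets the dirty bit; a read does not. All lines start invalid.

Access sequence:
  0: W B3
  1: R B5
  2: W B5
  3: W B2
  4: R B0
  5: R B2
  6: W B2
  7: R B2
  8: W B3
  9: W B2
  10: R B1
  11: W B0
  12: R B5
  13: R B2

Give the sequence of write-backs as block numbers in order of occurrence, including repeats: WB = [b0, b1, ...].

WB = [5, 3, 3, 2]

0: W B3 → L0 miss [D]
1: R B5 → L2 miss [-]
2: W B5 → L2 hit [D]
3: W B2 → L2 miss wb→B5 [D]
4: R B0 → L0 miss wb→B3 [-]
5: R B2 → L2 hit [D]
6: W B2 → L2 hit [D]
7: R B2 → L2 hit [D]
8: W B3 → L0 miss [D]
9: W B2 → L2 hit [D]
10: R B1 → L1 miss [-]
11: W B0 → L0 miss wb→B3 [D]
12: R B5 → L2 miss wb→B2 [-]
13: R B2 → L2 miss [-]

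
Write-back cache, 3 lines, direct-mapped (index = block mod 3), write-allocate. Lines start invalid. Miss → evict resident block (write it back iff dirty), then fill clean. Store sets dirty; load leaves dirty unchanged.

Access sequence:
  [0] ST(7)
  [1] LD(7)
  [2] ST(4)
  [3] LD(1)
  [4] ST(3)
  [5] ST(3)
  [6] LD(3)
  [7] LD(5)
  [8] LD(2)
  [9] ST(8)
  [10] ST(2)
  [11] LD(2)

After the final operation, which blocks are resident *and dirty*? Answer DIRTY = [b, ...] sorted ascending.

0: W B7 → L1 miss [D]
1: R B7 → L1 hit [D]
2: W B4 → L1 miss wb→B7 [D]
3: R B1 → L1 miss wb→B4 [-]
4: W B3 → L0 miss [D]
5: W B3 → L0 hit [D]
6: R B3 → L0 hit [D]
7: R B5 → L2 miss [-]
8: R B2 → L2 miss [-]
9: W B8 → L2 miss [D]
10: W B2 → L2 miss wb→B8 [D]
11: R B2 → L2 hit [D]

DIRTY = [2, 3]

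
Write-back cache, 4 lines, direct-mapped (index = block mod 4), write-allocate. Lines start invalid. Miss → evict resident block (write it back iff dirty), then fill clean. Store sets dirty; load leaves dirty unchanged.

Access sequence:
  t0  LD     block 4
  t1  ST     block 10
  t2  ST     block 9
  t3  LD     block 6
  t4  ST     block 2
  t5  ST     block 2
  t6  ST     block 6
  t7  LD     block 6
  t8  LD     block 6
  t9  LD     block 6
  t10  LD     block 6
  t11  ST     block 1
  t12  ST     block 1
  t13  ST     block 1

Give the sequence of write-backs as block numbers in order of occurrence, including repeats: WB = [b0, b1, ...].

0: R B4 → L0 miss [-]
1: W B10 → L2 miss [D]
2: W B9 → L1 miss [D]
3: R B6 → L2 miss wb→B10 [-]
4: W B2 → L2 miss [D]
5: W B2 → L2 hit [D]
6: W B6 → L2 miss wb→B2 [D]
7: R B6 → L2 hit [D]
8: R B6 → L2 hit [D]
9: R B6 → L2 hit [D]
10: R B6 → L2 hit [D]
11: W B1 → L1 miss wb→B9 [D]
12: W B1 → L1 hit [D]
13: W B1 → L1 hit [D]

WB = [10, 2, 9]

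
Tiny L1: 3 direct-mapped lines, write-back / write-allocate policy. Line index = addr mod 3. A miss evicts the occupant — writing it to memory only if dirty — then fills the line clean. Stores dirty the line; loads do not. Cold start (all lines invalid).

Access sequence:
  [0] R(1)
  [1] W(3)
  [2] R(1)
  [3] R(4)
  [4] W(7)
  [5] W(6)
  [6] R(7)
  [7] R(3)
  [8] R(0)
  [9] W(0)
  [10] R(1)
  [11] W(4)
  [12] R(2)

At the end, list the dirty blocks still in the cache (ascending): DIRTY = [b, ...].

DIRTY = [0, 4]

  0 | R B1 → L1 miss [-]
  1 | W B3 → L0 miss [D]
  2 | R B1 → L1 hit [-]
  3 | R B4 → L1 miss [-]
  4 | W B7 → L1 miss [D]
  5 | W B6 → L0 miss wb→B3 [D]
  6 | R B7 → L1 hit [D]
  7 | R B3 → L0 miss wb→B6 [-]
  8 | R B0 → L0 miss [-]
  9 | W B0 → L0 hit [D]
  10 | R B1 → L1 miss wb→B7 [-]
  11 | W B4 → L1 miss [D]
  12 | R B2 → L2 miss [-]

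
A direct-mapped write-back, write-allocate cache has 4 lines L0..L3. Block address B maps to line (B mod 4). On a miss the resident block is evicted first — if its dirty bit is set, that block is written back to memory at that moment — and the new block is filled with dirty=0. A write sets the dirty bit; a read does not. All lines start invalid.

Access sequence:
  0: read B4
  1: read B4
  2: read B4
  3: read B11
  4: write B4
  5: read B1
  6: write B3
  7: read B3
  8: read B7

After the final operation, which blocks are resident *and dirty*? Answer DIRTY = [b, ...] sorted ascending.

0: R B4 -> L0 miss  d=-]
1: R B4 -> L0 hit  d=-]
2: R B4 -> L0 hit  d=-]
3: R B11 -> L3 miss  d=-]
4: W B4 -> L0 hit  d=D]
5: R B1 -> L1 miss  d=-]
6: W B3 -> L3 miss  d=D]
7: R B3 -> L3 hit  d=D]
8: R B7 -> L3 miss wb->B3  d=-]

DIRTY = [4]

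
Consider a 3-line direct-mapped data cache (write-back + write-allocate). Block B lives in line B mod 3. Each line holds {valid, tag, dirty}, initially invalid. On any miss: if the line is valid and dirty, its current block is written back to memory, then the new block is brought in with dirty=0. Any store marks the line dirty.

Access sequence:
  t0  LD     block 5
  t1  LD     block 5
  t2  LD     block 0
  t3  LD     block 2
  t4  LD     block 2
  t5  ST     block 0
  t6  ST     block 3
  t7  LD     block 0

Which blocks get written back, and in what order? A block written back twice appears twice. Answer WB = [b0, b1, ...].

0: R B5 → L2 miss [-]
1: R B5 → L2 hit [-]
2: R B0 → L0 miss [-]
3: R B2 → L2 miss [-]
4: R B2 → L2 hit [-]
5: W B0 → L0 hit [D]
6: W B3 → L0 miss wb→B0 [D]
7: R B0 → L0 miss wb→B3 [-]

WB = [0, 3]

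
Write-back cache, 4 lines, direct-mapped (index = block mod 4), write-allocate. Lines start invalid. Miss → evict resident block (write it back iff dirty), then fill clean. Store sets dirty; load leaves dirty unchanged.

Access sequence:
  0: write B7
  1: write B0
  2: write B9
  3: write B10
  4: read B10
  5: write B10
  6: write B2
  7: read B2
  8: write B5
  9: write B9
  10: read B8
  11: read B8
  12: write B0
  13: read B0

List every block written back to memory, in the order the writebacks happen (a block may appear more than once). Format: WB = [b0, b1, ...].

0: W B7 → L3 miss [D]
1: W B0 → L0 miss [D]
2: W B9 → L1 miss [D]
3: W B10 → L2 miss [D]
4: R B10 → L2 hit [D]
5: W B10 → L2 hit [D]
6: W B2 → L2 miss wb→B10 [D]
7: R B2 → L2 hit [D]
8: W B5 → L1 miss wb→B9 [D]
9: W B9 → L1 miss wb→B5 [D]
10: R B8 → L0 miss wb→B0 [-]
11: R B8 → L0 hit [-]
12: W B0 → L0 miss [D]
13: R B0 → L0 hit [D]

WB = [10, 9, 5, 0]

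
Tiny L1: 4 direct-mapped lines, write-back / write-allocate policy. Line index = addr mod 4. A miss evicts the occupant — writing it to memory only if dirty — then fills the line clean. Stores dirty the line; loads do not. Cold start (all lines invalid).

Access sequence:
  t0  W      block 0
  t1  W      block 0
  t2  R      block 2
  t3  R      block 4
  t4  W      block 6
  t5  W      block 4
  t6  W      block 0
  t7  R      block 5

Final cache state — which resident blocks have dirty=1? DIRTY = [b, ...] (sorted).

0: W B0 → L0 miss [D]
1: W B0 → L0 hit [D]
2: R B2 → L2 miss [-]
3: R B4 → L0 miss wb→B0 [-]
4: W B6 → L2 miss [D]
5: W B4 → L0 hit [D]
6: W B0 → L0 miss wb→B4 [D]
7: R B5 → L1 miss [-]

DIRTY = [0, 6]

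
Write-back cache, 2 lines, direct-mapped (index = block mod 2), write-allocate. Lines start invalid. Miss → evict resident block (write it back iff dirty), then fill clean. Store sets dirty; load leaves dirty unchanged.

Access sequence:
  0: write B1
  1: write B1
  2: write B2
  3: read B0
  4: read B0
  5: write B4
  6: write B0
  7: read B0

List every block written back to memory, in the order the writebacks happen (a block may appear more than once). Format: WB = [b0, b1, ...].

0: W B1 -> L1 miss  d=D]
1: W B1 -> L1 hit  d=D]
2: W B2 -> L0 miss  d=D]
3: R B0 -> L0 miss wb->B2  d=-]
4: R B0 -> L0 hit  d=-]
5: W B4 -> L0 miss  d=D]
6: W B0 -> L0 miss wb->B4  d=D]
7: R B0 -> L0 hit  d=D]

WB = [2, 4]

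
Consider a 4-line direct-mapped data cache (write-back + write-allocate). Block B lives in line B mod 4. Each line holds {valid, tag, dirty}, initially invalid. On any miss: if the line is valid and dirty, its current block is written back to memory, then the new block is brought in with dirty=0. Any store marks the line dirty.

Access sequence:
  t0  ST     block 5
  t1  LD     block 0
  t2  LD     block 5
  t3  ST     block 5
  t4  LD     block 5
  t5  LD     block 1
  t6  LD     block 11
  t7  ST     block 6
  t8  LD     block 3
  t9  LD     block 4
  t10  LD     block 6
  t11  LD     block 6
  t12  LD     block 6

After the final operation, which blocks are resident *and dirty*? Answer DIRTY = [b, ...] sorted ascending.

0: W B5 → L1 miss [D]
1: R B0 → L0 miss [-]
2: R B5 → L1 hit [D]
3: W B5 → L1 hit [D]
4: R B5 → L1 hit [D]
5: R B1 → L1 miss wb→B5 [-]
6: R B11 → L3 miss [-]
7: W B6 → L2 miss [D]
8: R B3 → L3 miss [-]
9: R B4 → L0 miss [-]
10: R B6 → L2 hit [D]
11: R B6 → L2 hit [D]
12: R B6 → L2 hit [D]

DIRTY = [6]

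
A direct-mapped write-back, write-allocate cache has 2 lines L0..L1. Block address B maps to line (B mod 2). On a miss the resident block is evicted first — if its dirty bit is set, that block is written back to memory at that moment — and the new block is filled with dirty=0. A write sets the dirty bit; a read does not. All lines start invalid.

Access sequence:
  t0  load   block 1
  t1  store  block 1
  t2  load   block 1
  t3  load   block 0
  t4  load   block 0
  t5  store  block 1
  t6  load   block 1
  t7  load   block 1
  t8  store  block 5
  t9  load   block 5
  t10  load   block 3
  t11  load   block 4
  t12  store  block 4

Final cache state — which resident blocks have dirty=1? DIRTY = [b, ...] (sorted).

0: R B1 → L1 miss [-]
1: W B1 → L1 hit [D]
2: R B1 → L1 hit [D]
3: R B0 → L0 miss [-]
4: R B0 → L0 hit [-]
5: W B1 → L1 hit [D]
6: R B1 → L1 hit [D]
7: R B1 → L1 hit [D]
8: W B5 → L1 miss wb→B1 [D]
9: R B5 → L1 hit [D]
10: R B3 → L1 miss wb→B5 [-]
11: R B4 → L0 miss [-]
12: W B4 → L0 hit [D]

DIRTY = [4]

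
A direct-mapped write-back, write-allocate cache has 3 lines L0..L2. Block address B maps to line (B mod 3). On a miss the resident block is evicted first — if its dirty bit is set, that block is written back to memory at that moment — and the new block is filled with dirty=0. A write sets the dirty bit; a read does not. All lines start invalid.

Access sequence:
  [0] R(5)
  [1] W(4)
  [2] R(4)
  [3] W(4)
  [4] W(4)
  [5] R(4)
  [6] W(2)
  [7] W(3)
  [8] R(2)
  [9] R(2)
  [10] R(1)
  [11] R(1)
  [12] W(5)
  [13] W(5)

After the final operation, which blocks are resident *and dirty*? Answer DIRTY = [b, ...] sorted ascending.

DIRTY = [3, 5]

0: R B5 -> L2 miss  d=-]
1: W B4 -> L1 miss  d=D]
2: R B4 -> L1 hit  d=D]
3: W B4 -> L1 hit  d=D]
4: W B4 -> L1 hit  d=D]
5: R B4 -> L1 hit  d=D]
6: W B2 -> L2 miss  d=D]
7: W B3 -> L0 miss  d=D]
8: R B2 -> L2 hit  d=D]
9: R B2 -> L2 hit  d=D]
10: R B1 -> L1 miss wb->B4  d=-]
11: R B1 -> L1 hit  d=-]
12: W B5 -> L2 miss wb->B2  d=D]
13: W B5 -> L2 hit  d=D]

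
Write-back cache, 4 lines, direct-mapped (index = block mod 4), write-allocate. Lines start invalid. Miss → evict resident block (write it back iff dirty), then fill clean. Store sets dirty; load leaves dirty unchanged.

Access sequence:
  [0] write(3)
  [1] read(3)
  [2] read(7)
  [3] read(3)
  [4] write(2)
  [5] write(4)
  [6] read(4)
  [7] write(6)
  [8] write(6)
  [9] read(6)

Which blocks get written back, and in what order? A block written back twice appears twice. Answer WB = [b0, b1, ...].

0: W B3 -> L3 miss  d=D]
1: R B3 -> L3 hit  d=D]
2: R B7 -> L3 miss wb->B3  d=-]
3: R B3 -> L3 miss  d=-]
4: W B2 -> L2 miss  d=D]
5: W B4 -> L0 miss  d=D]
6: R B4 -> L0 hit  d=D]
7: W B6 -> L2 miss wb->B2  d=D]
8: W B6 -> L2 hit  d=D]
9: R B6 -> L2 hit  d=D]

WB = [3, 2]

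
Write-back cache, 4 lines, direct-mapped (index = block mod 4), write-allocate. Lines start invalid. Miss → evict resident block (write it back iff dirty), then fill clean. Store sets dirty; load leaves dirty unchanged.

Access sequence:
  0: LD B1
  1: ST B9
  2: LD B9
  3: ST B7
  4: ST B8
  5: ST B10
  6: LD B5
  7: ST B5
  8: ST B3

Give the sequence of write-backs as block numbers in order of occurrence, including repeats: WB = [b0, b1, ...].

0: R B1 -> L1 miss  d=-]
1: W B9 -> L1 miss  d=D]
2: R B9 -> L1 hit  d=D]
3: W B7 -> L3 miss  d=D]
4: W B8 -> L0 miss  d=D]
5: W B10 -> L2 miss  d=D]
6: R B5 -> L1 miss wb->B9  d=-]
7: W B5 -> L1 hit  d=D]
8: W B3 -> L3 miss wb->B7  d=D]

WB = [9, 7]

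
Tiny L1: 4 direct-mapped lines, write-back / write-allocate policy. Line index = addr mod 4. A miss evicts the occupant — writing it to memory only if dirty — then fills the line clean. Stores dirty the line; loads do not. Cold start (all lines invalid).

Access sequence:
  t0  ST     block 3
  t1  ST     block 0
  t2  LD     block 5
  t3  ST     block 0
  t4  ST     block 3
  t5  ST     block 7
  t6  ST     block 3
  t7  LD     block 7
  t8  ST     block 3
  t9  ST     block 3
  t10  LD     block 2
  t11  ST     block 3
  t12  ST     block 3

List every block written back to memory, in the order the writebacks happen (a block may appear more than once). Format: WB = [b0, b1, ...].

0: W B3 -> L3 miss  d=D]
1: W B0 -> L0 miss  d=D]
2: R B5 -> L1 miss  d=-]
3: W B0 -> L0 hit  d=D]
4: W B3 -> L3 hit  d=D]
5: W B7 -> L3 miss wb->B3  d=D]
6: W B3 -> L3 miss wb->B7  d=D]
7: R B7 -> L3 miss wb->B3  d=-]
8: W B3 -> L3 miss  d=D]
9: W B3 -> L3 hit  d=D]
10: R B2 -> L2 miss  d=-]
11: W B3 -> L3 hit  d=D]
12: W B3 -> L3 hit  d=D]

WB = [3, 7, 3]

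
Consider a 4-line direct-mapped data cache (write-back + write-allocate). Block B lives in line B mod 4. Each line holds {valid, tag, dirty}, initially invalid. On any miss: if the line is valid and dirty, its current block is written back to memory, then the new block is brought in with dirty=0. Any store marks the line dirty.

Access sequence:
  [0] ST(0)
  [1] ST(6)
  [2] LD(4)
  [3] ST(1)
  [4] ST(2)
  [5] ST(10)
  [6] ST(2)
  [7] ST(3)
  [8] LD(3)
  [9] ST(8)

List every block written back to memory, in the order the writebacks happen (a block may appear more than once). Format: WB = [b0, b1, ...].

WB = [0, 6, 2, 10]

0: W B0 → L0 miss [D]
1: W B6 → L2 miss [D]
2: R B4 → L0 miss wb→B0 [-]
3: W B1 → L1 miss [D]
4: W B2 → L2 miss wb→B6 [D]
5: W B10 → L2 miss wb→B2 [D]
6: W B2 → L2 miss wb→B10 [D]
7: W B3 → L3 miss [D]
8: R B3 → L3 hit [D]
9: W B8 → L0 miss [D]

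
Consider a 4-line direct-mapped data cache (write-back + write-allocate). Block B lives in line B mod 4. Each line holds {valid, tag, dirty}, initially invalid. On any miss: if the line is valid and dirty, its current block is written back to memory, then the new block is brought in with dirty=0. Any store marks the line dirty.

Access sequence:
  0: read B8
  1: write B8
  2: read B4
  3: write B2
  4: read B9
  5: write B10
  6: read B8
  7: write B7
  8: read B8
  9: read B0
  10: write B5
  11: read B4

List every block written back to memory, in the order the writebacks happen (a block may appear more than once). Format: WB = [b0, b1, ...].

WB = [8, 2]

  0 | R B8 → L0 miss [-]
  1 | W B8 → L0 hit [D]
  2 | R B4 → L0 miss wb→B8 [-]
  3 | W B2 → L2 miss [D]
  4 | R B9 → L1 miss [-]
  5 | W B10 → L2 miss wb→B2 [D]
  6 | R B8 → L0 miss [-]
  7 | W B7 → L3 miss [D]
  8 | R B8 → L0 hit [-]
  9 | R B0 → L0 miss [-]
  10 | W B5 → L1 miss [D]
  11 | R B4 → L0 miss [-]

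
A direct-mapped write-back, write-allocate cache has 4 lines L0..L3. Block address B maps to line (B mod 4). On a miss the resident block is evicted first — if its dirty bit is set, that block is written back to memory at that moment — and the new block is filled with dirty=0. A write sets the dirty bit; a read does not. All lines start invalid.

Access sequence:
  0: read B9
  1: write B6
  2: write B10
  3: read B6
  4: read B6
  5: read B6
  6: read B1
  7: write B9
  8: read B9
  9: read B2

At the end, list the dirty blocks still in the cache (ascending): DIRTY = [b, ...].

DIRTY = [9]

  0 | R B9 → L1 miss [-]
  1 | W B6 → L2 miss [D]
  2 | W B10 → L2 miss wb→B6 [D]
  3 | R B6 → L2 miss wb→B10 [-]
  4 | R B6 → L2 hit [-]
  5 | R B6 → L2 hit [-]
  6 | R B1 → L1 miss [-]
  7 | W B9 → L1 miss [D]
  8 | R B9 → L1 hit [D]
  9 | R B2 → L2 miss [-]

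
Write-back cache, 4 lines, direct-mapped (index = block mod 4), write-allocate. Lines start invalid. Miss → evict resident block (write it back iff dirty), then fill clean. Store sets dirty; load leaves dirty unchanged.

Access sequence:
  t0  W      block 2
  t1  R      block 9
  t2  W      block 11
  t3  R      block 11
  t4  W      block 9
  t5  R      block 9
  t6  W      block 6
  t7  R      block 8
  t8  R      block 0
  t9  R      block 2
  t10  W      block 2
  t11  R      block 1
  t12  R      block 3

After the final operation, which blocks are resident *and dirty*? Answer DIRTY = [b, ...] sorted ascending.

0: W B2 → L2 miss [D]
1: R B9 → L1 miss [-]
2: W B11 → L3 miss [D]
3: R B11 → L3 hit [D]
4: W B9 → L1 hit [D]
5: R B9 → L1 hit [D]
6: W B6 → L2 miss wb→B2 [D]
7: R B8 → L0 miss [-]
8: R B0 → L0 miss [-]
9: R B2 → L2 miss wb→B6 [-]
10: W B2 → L2 hit [D]
11: R B1 → L1 miss wb→B9 [-]
12: R B3 → L3 miss wb→B11 [-]

DIRTY = [2]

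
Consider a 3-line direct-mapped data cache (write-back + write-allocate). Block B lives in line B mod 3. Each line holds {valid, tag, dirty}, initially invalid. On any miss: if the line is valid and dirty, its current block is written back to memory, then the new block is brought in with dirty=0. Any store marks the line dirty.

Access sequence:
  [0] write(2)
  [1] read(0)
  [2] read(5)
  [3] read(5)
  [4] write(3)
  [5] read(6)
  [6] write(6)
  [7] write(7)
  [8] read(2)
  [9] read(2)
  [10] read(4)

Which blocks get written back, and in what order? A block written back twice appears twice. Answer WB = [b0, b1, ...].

WB = [2, 3, 7]

0: W B2 → L2 miss [D]
1: R B0 → L0 miss [-]
2: R B5 → L2 miss wb→B2 [-]
3: R B5 → L2 hit [-]
4: W B3 → L0 miss [D]
5: R B6 → L0 miss wb→B3 [-]
6: W B6 → L0 hit [D]
7: W B7 → L1 miss [D]
8: R B2 → L2 miss [-]
9: R B2 → L2 hit [-]
10: R B4 → L1 miss wb→B7 [-]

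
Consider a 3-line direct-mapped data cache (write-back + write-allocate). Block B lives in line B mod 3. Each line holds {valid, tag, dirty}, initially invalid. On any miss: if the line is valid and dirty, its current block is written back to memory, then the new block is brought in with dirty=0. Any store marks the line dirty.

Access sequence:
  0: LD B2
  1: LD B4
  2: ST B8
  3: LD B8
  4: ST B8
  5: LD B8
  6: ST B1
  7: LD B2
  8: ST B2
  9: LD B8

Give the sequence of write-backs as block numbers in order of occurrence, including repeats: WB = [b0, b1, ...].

WB = [8, 2]

0: R B2 → L2 miss [-]
1: R B4 → L1 miss [-]
2: W B8 → L2 miss [D]
3: R B8 → L2 hit [D]
4: W B8 → L2 hit [D]
5: R B8 → L2 hit [D]
6: W B1 → L1 miss [D]
7: R B2 → L2 miss wb→B8 [-]
8: W B2 → L2 hit [D]
9: R B8 → L2 miss wb→B2 [-]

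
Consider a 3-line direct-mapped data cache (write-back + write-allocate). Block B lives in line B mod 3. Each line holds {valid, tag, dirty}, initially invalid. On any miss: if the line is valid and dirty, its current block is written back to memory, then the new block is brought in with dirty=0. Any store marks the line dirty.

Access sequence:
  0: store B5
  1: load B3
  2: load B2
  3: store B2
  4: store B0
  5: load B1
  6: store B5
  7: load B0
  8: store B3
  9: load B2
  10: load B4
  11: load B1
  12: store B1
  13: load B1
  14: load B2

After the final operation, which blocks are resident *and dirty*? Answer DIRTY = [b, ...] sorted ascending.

DIRTY = [1, 3]

  0 | W B5 → L2 miss [D]
  1 | R B3 → L0 miss [-]
  2 | R B2 → L2 miss wb→B5 [-]
  3 | W B2 → L2 hit [D]
  4 | W B0 → L0 miss [D]
  5 | R B1 → L1 miss [-]
  6 | W B5 → L2 miss wb→B2 [D]
  7 | R B0 → L0 hit [D]
  8 | W B3 → L0 miss wb→B0 [D]
  9 | R B2 → L2 miss wb→B5 [-]
  10 | R B4 → L1 miss [-]
  11 | R B1 → L1 miss [-]
  12 | W B1 → L1 hit [D]
  13 | R B1 → L1 hit [D]
  14 | R B2 → L2 hit [-]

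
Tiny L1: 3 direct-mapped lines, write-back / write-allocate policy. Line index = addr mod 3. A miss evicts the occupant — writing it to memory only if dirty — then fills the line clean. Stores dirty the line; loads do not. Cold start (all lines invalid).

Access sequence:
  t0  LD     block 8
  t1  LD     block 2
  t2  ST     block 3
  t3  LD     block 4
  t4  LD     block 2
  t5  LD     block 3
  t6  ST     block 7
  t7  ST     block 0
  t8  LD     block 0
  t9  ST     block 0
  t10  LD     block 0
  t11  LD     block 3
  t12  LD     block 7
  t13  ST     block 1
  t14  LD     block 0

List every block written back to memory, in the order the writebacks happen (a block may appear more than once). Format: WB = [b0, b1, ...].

WB = [3, 0, 7]

  0 | R B8 → L2 miss [-]
  1 | R B2 → L2 miss [-]
  2 | W B3 → L0 miss [D]
  3 | R B4 → L1 miss [-]
  4 | R B2 → L2 hit [-]
  5 | R B3 → L0 hit [D]
  6 | W B7 → L1 miss [D]
  7 | W B0 → L0 miss wb→B3 [D]
  8 | R B0 → L0 hit [D]
  9 | W B0 → L0 hit [D]
  10 | R B0 → L0 hit [D]
  11 | R B3 → L0 miss wb→B0 [-]
  12 | R B7 → L1 hit [D]
  13 | W B1 → L1 miss wb→B7 [D]
  14 | R B0 → L0 miss [-]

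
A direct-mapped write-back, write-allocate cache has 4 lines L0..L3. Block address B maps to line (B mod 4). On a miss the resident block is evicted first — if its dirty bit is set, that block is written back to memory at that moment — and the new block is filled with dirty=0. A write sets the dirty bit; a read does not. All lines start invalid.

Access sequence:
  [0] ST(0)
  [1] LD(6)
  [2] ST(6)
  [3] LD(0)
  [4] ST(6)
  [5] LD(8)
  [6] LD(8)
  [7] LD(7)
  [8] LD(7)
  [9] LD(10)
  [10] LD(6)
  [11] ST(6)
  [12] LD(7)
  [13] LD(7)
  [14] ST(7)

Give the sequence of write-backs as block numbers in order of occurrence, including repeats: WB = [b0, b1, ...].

0: W B0 -> L0 miss  d=D]
1: R B6 -> L2 miss  d=-]
2: W B6 -> L2 hit  d=D]
3: R B0 -> L0 hit  d=D]
4: W B6 -> L2 hit  d=D]
5: R B8 -> L0 miss wb->B0  d=-]
6: R B8 -> L0 hit  d=-]
7: R B7 -> L3 miss  d=-]
8: R B7 -> L3 hit  d=-]
9: R B10 -> L2 miss wb->B6  d=-]
10: R B6 -> L2 miss  d=-]
11: W B6 -> L2 hit  d=D]
12: R B7 -> L3 hit  d=-]
13: R B7 -> L3 hit  d=-]
14: W B7 -> L3 hit  d=D]

WB = [0, 6]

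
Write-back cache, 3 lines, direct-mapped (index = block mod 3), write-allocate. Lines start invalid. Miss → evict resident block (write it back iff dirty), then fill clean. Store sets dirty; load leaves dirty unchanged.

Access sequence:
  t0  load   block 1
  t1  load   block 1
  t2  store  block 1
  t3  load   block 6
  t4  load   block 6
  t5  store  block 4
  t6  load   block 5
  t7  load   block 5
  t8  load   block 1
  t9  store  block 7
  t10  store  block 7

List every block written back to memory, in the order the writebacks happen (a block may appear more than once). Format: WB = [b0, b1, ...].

0: R B1 -> L1 miss  d=-]
1: R B1 -> L1 hit  d=-]
2: W B1 -> L1 hit  d=D]
3: R B6 -> L0 miss  d=-]
4: R B6 -> L0 hit  d=-]
5: W B4 -> L1 miss wb->B1  d=D]
6: R B5 -> L2 miss  d=-]
7: R B5 -> L2 hit  d=-]
8: R B1 -> L1 miss wb->B4  d=-]
9: W B7 -> L1 miss  d=D]
10: W B7 -> L1 hit  d=D]

WB = [1, 4]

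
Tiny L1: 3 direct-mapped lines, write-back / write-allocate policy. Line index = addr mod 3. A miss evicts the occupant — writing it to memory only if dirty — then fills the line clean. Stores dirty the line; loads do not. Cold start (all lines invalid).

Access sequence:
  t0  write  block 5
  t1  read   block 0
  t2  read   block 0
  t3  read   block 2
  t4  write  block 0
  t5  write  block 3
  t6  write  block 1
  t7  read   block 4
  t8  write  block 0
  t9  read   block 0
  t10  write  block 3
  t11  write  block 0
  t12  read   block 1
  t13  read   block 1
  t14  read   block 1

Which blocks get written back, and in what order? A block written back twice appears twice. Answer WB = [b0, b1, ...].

WB = [5, 0, 1, 3, 0, 3]

0: W B5 → L2 miss [D]
1: R B0 → L0 miss [-]
2: R B0 → L0 hit [-]
3: R B2 → L2 miss wb→B5 [-]
4: W B0 → L0 hit [D]
5: W B3 → L0 miss wb→B0 [D]
6: W B1 → L1 miss [D]
7: R B4 → L1 miss wb→B1 [-]
8: W B0 → L0 miss wb→B3 [D]
9: R B0 → L0 hit [D]
10: W B3 → L0 miss wb→B0 [D]
11: W B0 → L0 miss wb→B3 [D]
12: R B1 → L1 miss [-]
13: R B1 → L1 hit [-]
14: R B1 → L1 hit [-]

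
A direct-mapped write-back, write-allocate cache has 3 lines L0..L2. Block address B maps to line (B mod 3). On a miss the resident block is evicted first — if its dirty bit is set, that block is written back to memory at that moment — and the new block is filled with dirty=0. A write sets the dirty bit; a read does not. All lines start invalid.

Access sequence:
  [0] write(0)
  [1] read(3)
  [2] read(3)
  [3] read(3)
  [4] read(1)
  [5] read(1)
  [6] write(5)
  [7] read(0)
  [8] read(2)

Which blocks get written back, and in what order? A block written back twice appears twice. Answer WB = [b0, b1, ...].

0: W B0 → L0 miss [D]
1: R B3 → L0 miss wb→B0 [-]
2: R B3 → L0 hit [-]
3: R B3 → L0 hit [-]
4: R B1 → L1 miss [-]
5: R B1 → L1 hit [-]
6: W B5 → L2 miss [D]
7: R B0 → L0 miss [-]
8: R B2 → L2 miss wb→B5 [-]

WB = [0, 5]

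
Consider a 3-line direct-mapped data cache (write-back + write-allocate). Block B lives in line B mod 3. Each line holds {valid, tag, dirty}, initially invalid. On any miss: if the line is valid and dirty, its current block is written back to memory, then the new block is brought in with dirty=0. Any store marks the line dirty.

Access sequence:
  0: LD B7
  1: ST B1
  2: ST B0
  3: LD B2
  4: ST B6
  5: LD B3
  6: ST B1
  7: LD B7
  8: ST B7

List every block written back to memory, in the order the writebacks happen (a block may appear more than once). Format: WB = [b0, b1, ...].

  0 | R B7 → L1 miss [-]
  1 | W B1 → L1 miss [D]
  2 | W B0 → L0 miss [D]
  3 | R B2 → L2 miss [-]
  4 | W B6 → L0 miss wb→B0 [D]
  5 | R B3 → L0 miss wb→B6 [-]
  6 | W B1 → L1 hit [D]
  7 | R B7 → L1 miss wb→B1 [-]
  8 | W B7 → L1 hit [D]

WB = [0, 6, 1]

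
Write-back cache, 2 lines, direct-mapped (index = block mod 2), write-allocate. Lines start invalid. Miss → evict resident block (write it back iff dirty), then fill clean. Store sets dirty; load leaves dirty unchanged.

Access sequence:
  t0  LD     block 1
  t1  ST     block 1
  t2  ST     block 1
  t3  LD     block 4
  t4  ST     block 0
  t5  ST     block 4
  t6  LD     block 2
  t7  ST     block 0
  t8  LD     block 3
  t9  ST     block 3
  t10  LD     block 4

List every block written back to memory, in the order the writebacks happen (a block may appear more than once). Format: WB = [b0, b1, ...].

  0 | R B1 → L1 miss [-]
  1 | W B1 → L1 hit [D]
  2 | W B1 → L1 hit [D]
  3 | R B4 → L0 miss [-]
  4 | W B0 → L0 miss [D]
  5 | W B4 → L0 miss wb→B0 [D]
  6 | R B2 → L0 miss wb→B4 [-]
  7 | W B0 → L0 miss [D]
  8 | R B3 → L1 miss wb→B1 [-]
  9 | W B3 → L1 hit [D]
  10 | R B4 → L0 miss wb→B0 [-]

WB = [0, 4, 1, 0]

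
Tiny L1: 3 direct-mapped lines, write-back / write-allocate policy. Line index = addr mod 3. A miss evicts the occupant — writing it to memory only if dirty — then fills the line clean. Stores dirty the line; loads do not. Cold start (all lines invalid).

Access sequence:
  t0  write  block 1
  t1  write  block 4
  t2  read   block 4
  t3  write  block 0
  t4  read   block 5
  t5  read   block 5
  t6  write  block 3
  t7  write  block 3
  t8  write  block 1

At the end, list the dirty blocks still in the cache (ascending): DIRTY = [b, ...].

  0 | W B1 → L1 miss [D]
  1 | W B4 → L1 miss wb→B1 [D]
  2 | R B4 → L1 hit [D]
  3 | W B0 → L0 miss [D]
  4 | R B5 → L2 miss [-]
  5 | R B5 → L2 hit [-]
  6 | W B3 → L0 miss wb→B0 [D]
  7 | W B3 → L0 hit [D]
  8 | W B1 → L1 miss wb→B4 [D]

DIRTY = [1, 3]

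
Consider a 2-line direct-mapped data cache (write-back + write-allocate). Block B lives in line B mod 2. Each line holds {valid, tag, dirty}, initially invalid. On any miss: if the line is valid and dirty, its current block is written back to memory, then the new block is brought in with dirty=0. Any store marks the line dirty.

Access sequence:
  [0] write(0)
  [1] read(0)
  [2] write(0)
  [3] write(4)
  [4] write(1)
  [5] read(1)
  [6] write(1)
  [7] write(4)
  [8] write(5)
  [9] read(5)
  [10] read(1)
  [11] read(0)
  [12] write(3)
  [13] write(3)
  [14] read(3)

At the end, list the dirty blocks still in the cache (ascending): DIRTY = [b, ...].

0: W B0 -> L0 miss  d=D]
1: R B0 -> L0 hit  d=D]
2: W B0 -> L0 hit  d=D]
3: W B4 -> L0 miss wb->B0  d=D]
4: W B1 -> L1 miss  d=D]
5: R B1 -> L1 hit  d=D]
6: W B1 -> L1 hit  d=D]
7: W B4 -> L0 hit  d=D]
8: W B5 -> L1 miss wb->B1  d=D]
9: R B5 -> L1 hit  d=D]
10: R B1 -> L1 miss wb->B5  d=-]
11: R B0 -> L0 miss wb->B4  d=-]
12: W B3 -> L1 miss  d=D]
13: W B3 -> L1 hit  d=D]
14: R B3 -> L1 hit  d=D]

DIRTY = [3]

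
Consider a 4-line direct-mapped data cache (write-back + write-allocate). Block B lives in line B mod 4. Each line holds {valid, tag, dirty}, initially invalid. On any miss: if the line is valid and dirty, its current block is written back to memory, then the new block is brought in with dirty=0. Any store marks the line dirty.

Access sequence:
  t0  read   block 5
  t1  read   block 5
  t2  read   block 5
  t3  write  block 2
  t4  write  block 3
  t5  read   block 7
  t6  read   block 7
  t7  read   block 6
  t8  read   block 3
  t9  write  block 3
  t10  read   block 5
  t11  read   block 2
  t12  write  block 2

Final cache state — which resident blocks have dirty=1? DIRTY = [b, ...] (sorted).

DIRTY = [2, 3]

0: R B5 -> L1 miss  d=-]
1: R B5 -> L1 hit  d=-]
2: R B5 -> L1 hit  d=-]
3: W B2 -> L2 miss  d=D]
4: W B3 -> L3 miss  d=D]
5: R B7 -> L3 miss wb->B3  d=-]
6: R B7 -> L3 hit  d=-]
7: R B6 -> L2 miss wb->B2  d=-]
8: R B3 -> L3 miss  d=-]
9: W B3 -> L3 hit  d=D]
10: R B5 -> L1 hit  d=-]
11: R B2 -> L2 miss  d=-]
12: W B2 -> L2 hit  d=D]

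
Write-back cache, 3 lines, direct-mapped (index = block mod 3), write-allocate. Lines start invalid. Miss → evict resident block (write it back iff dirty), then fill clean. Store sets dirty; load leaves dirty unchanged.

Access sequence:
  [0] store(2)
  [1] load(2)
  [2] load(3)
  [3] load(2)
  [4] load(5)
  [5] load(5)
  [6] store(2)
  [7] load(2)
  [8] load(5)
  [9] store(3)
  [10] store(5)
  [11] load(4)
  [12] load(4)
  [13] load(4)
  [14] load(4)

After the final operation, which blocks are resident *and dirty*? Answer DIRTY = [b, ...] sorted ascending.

0: W B2 → L2 miss [D]
1: R B2 → L2 hit [D]
2: R B3 → L0 miss [-]
3: R B2 → L2 hit [D]
4: R B5 → L2 miss wb→B2 [-]
5: R B5 → L2 hit [-]
6: W B2 → L2 miss [D]
7: R B2 → L2 hit [D]
8: R B5 → L2 miss wb→B2 [-]
9: W B3 → L0 hit [D]
10: W B5 → L2 hit [D]
11: R B4 → L1 miss [-]
12: R B4 → L1 hit [-]
13: R B4 → L1 hit [-]
14: R B4 → L1 hit [-]

DIRTY = [3, 5]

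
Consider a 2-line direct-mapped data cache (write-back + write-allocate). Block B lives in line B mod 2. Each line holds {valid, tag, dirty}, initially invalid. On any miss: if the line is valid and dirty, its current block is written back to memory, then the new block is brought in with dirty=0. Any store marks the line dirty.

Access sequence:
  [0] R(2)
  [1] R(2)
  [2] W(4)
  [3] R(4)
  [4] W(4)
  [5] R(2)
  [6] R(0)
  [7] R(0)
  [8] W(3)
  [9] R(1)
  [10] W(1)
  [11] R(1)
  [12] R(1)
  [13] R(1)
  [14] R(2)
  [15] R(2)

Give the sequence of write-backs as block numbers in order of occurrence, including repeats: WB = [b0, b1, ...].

WB = [4, 3]

  0 | R B2 → L0 miss [-]
  1 | R B2 → L0 hit [-]
  2 | W B4 → L0 miss [D]
  3 | R B4 → L0 hit [D]
  4 | W B4 → L0 hit [D]
  5 | R B2 → L0 miss wb→B4 [-]
  6 | R B0 → L0 miss [-]
  7 | R B0 → L0 hit [-]
  8 | W B3 → L1 miss [D]
  9 | R B1 → L1 miss wb→B3 [-]
  10 | W B1 → L1 hit [D]
  11 | R B1 → L1 hit [D]
  12 | R B1 → L1 hit [D]
  13 | R B1 → L1 hit [D]
  14 | R B2 → L0 miss [-]
  15 | R B2 → L0 hit [-]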